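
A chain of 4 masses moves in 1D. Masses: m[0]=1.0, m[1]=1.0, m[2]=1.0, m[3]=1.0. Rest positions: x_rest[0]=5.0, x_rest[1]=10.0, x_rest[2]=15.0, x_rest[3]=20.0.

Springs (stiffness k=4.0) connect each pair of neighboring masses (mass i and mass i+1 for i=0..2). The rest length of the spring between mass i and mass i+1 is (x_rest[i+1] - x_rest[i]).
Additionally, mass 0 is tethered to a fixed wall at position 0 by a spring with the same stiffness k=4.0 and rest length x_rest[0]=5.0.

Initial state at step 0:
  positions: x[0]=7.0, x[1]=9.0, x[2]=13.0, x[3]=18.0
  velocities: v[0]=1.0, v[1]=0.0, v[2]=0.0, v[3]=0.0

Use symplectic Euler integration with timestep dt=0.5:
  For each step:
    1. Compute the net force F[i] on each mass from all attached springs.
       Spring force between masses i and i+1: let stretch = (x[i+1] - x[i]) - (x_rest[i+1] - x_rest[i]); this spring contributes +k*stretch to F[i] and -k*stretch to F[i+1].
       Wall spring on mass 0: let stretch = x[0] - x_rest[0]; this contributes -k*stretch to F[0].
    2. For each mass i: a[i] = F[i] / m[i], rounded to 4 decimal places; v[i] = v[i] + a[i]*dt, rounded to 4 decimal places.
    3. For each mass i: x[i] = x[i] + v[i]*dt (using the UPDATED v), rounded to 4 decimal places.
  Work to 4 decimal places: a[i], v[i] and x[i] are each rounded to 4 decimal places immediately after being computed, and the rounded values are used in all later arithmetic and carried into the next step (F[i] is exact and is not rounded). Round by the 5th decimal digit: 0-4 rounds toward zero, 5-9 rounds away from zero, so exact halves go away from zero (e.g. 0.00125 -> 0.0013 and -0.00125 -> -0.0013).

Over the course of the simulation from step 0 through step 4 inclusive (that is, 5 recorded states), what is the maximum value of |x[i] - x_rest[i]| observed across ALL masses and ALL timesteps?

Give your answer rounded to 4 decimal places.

Step 0: x=[7.0000 9.0000 13.0000 18.0000] v=[1.0000 0.0000 0.0000 0.0000]
Step 1: x=[2.5000 11.0000 14.0000 18.0000] v=[-9.0000 4.0000 2.0000 0.0000]
Step 2: x=[4.0000 7.5000 16.0000 19.0000] v=[3.0000 -7.0000 4.0000 2.0000]
Step 3: x=[5.0000 9.0000 12.5000 22.0000] v=[2.0000 3.0000 -7.0000 6.0000]
Step 4: x=[5.0000 10.0000 15.0000 20.5000] v=[0.0000 2.0000 5.0000 -3.0000]
Max displacement = 2.5000

Answer: 2.5000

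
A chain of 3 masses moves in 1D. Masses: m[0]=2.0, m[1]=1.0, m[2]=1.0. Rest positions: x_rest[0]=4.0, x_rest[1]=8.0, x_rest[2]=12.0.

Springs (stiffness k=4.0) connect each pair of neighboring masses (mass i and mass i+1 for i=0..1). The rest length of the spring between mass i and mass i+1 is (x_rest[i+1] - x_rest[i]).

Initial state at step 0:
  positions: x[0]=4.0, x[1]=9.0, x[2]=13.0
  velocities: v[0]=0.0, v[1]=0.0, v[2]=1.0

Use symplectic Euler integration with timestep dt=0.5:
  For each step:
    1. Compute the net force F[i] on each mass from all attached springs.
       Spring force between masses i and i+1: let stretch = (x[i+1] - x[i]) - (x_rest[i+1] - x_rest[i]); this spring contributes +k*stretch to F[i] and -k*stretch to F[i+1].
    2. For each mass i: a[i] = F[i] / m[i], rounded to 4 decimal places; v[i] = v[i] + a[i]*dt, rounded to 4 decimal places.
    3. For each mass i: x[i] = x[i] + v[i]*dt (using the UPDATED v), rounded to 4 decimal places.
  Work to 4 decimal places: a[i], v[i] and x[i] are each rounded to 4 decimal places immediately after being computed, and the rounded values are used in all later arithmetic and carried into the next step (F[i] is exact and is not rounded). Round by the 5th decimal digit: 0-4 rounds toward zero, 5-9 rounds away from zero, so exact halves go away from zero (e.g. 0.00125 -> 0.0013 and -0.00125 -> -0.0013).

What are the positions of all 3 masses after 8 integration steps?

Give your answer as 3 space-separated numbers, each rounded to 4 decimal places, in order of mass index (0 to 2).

Step 0: x=[4.0000 9.0000 13.0000] v=[0.0000 0.0000 1.0000]
Step 1: x=[4.5000 8.0000 13.5000] v=[1.0000 -2.0000 1.0000]
Step 2: x=[4.7500 9.0000 12.5000] v=[0.5000 2.0000 -2.0000]
Step 3: x=[5.1250 9.2500 12.0000] v=[0.7500 0.5000 -1.0000]
Step 4: x=[5.5625 8.1250 12.7500] v=[0.8750 -2.2500 1.5000]
Step 5: x=[5.2813 9.0625 12.8750] v=[-0.5625 1.8750 0.2500]
Step 6: x=[4.8907 10.0313 13.1875] v=[-0.7813 1.9376 0.6250]
Step 7: x=[5.0704 9.0157 14.3438] v=[0.3593 -2.0312 2.3126]
Step 8: x=[5.2227 9.3829 14.1720] v=[0.3046 0.7344 -0.3436]

Answer: 5.2227 9.3829 14.1720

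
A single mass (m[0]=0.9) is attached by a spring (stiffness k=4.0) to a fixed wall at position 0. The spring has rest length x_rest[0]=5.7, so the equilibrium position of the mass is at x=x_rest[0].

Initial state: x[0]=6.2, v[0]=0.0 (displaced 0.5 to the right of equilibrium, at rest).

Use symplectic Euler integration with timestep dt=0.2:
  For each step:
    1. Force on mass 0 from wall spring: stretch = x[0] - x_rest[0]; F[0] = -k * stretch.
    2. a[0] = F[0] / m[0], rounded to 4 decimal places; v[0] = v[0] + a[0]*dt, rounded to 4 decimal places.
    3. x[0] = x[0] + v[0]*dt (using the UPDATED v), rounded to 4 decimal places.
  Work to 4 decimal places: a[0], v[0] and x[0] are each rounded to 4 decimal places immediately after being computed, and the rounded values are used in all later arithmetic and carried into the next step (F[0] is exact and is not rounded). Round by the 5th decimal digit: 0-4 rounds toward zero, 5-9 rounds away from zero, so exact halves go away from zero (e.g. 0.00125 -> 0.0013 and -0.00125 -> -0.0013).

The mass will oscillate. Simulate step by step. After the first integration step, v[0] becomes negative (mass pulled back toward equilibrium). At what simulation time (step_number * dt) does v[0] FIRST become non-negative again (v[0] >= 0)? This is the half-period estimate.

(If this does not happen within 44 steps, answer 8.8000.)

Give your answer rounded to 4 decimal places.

Answer: 1.6000

Derivation:
Step 0: x=[6.2000] v=[0.0000]
Step 1: x=[6.1111] v=[-0.4444]
Step 2: x=[5.9491] v=[-0.8098]
Step 3: x=[5.7429] v=[-1.0312]
Step 4: x=[5.5290] v=[-1.0693]
Step 5: x=[5.3455] v=[-0.9173]
Step 6: x=[5.2251] v=[-0.6022]
Step 7: x=[5.1891] v=[-0.1801]
Step 8: x=[5.2439] v=[0.2740]
First v>=0 after going negative at step 8, time=1.6000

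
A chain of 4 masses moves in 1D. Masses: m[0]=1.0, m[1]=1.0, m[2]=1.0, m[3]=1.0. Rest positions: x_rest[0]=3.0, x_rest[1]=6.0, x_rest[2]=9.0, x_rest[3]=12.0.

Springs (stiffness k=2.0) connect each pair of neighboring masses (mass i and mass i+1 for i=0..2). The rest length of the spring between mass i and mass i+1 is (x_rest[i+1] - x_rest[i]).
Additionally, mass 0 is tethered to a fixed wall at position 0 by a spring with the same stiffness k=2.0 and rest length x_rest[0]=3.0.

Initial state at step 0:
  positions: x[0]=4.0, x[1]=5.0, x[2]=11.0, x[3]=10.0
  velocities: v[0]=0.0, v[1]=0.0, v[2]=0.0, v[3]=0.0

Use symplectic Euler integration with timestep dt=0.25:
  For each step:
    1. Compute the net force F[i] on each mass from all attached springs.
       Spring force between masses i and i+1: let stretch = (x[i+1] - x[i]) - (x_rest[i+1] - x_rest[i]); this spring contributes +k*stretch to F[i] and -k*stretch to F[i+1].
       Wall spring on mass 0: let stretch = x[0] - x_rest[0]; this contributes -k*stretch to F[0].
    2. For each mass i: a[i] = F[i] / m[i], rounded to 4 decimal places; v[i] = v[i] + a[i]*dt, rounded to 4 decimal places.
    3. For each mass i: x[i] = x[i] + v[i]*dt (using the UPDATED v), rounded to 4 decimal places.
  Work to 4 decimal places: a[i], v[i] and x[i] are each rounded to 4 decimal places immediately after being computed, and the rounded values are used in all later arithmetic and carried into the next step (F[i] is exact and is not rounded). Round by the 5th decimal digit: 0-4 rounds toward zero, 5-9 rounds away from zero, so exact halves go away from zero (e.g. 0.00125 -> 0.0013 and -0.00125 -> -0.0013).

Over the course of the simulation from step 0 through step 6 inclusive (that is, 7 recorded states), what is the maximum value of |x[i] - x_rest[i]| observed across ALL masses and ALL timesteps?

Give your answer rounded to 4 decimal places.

Step 0: x=[4.0000 5.0000 11.0000 10.0000] v=[0.0000 0.0000 0.0000 0.0000]
Step 1: x=[3.6250 5.6250 10.1250 10.5000] v=[-1.5000 2.5000 -3.5000 2.0000]
Step 2: x=[3.0469 6.5625 8.7344 11.3281] v=[-2.3125 3.7500 -5.5625 3.3125]
Step 3: x=[2.5274 7.3321 7.3965 12.2070] v=[-2.0782 3.0782 -5.3516 3.5157]
Step 4: x=[2.2925 7.5091 6.6519 12.8596] v=[-0.9396 0.7081 -2.9786 2.6105]
Step 5: x=[2.4231 6.9269 6.7904 13.1113] v=[0.5225 -2.3288 0.5539 1.0067]
Step 6: x=[2.8138 5.7647 7.7361 12.9479] v=[1.5629 -4.6490 3.7826 -0.6538]
Max displacement = 2.3481

Answer: 2.3481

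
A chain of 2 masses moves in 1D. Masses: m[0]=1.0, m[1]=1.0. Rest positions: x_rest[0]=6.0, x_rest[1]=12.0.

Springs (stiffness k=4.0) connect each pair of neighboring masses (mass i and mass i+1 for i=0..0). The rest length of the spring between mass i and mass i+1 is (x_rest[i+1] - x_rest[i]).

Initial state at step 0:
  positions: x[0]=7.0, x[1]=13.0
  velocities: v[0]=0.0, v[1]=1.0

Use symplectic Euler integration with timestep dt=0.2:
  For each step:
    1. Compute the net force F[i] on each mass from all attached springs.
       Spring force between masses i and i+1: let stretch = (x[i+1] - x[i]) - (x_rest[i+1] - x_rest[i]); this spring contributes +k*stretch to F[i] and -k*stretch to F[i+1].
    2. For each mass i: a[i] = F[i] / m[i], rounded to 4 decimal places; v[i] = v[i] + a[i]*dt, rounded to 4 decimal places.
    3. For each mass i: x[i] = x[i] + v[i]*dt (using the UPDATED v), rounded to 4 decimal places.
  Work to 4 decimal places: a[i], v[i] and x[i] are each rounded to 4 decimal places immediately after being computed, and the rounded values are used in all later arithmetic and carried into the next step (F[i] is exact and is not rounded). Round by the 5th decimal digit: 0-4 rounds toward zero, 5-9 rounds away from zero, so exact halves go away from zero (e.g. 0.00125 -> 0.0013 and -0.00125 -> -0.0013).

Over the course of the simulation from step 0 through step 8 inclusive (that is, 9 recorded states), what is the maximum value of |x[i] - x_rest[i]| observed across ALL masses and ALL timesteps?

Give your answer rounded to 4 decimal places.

Step 0: x=[7.0000 13.0000] v=[0.0000 1.0000]
Step 1: x=[7.0000 13.2000] v=[0.0000 1.0000]
Step 2: x=[7.0320 13.3680] v=[0.1600 0.8400]
Step 3: x=[7.1178 13.4822] v=[0.4288 0.5712]
Step 4: x=[7.2619 13.5381] v=[0.7203 0.2797]
Step 5: x=[7.4502 13.5498] v=[0.9413 0.0587]
Step 6: x=[7.6544 13.5456] v=[1.0210 -0.0210]
Step 7: x=[7.8412 13.5588] v=[0.9340 0.0660]
Step 8: x=[7.9828 13.6172] v=[0.7081 0.2919]
Max displacement = 1.9828

Answer: 1.9828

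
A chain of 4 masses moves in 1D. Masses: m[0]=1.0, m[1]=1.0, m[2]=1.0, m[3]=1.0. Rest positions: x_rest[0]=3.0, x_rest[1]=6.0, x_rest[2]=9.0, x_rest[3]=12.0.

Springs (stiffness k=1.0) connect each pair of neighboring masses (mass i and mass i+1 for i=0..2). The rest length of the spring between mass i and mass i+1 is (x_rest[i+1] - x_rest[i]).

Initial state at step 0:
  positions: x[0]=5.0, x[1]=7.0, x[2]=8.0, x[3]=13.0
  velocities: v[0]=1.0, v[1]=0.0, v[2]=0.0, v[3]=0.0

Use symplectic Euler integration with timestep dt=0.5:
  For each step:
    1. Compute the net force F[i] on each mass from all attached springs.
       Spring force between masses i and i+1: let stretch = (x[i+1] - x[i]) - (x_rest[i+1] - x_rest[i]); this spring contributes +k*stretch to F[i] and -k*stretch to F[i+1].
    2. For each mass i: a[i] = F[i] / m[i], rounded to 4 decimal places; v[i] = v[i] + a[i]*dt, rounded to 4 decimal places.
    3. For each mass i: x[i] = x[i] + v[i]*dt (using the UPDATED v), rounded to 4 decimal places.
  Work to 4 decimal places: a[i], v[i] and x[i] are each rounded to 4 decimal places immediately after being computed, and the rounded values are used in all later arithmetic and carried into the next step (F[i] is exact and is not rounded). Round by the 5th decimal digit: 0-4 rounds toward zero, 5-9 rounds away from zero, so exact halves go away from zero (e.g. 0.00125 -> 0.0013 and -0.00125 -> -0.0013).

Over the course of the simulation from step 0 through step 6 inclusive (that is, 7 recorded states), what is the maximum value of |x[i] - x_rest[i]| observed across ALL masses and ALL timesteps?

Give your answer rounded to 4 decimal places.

Answer: 2.5684

Derivation:
Step 0: x=[5.0000 7.0000 8.0000 13.0000] v=[1.0000 0.0000 0.0000 0.0000]
Step 1: x=[5.2500 6.7500 9.0000 12.5000] v=[0.5000 -0.5000 2.0000 -1.0000]
Step 2: x=[5.1250 6.6875 10.3125 11.8750] v=[-0.2500 -0.1250 2.6250 -1.2500]
Step 3: x=[4.6406 7.1407 11.1094 11.6094] v=[-0.9688 0.9063 1.5938 -0.5313]
Step 4: x=[4.0312 7.9610 11.0391 11.9688] v=[-1.2188 1.6406 -0.1406 0.7187]
Step 5: x=[3.6543 8.5684 10.4317 12.8458] v=[-0.7539 1.2148 -1.2148 1.7539]
Step 6: x=[3.7559 8.4131 9.9620 13.8693] v=[0.2032 -0.3106 -0.9394 2.0469]
Max displacement = 2.5684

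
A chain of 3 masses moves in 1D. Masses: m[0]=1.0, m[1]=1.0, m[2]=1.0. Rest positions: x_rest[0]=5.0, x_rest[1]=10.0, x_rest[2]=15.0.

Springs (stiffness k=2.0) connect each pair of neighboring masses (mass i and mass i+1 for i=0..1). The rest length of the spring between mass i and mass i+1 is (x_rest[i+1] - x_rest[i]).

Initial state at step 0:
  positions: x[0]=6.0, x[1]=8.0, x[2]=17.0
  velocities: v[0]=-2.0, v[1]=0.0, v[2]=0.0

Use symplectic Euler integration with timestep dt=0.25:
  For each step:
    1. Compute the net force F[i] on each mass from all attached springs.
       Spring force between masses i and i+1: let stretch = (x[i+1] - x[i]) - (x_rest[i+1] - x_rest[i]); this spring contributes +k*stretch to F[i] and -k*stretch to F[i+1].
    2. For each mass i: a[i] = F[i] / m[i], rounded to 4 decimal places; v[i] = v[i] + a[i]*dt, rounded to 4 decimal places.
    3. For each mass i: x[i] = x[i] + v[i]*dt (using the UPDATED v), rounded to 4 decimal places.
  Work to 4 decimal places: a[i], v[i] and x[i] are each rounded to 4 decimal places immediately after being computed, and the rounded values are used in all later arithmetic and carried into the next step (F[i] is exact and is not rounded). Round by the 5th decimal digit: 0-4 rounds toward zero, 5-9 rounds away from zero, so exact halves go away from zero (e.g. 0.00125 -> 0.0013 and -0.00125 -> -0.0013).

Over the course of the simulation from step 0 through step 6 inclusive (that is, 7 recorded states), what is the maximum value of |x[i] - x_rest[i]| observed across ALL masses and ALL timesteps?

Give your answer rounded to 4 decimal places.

Step 0: x=[6.0000 8.0000 17.0000] v=[-2.0000 0.0000 0.0000]
Step 1: x=[5.1250 8.8750 16.5000] v=[-3.5000 3.5000 -2.0000]
Step 2: x=[4.0938 10.2344 15.6719] v=[-4.1250 5.4375 -3.3125]
Step 3: x=[3.2051 11.5059 14.7891] v=[-3.5547 5.0860 -3.5313]
Step 4: x=[2.7290 12.1502 14.1209] v=[-1.9043 2.5772 -2.6729]
Step 5: x=[2.8056 11.8632 13.8313] v=[0.3063 -1.1481 -1.1583]
Step 6: x=[3.3894 10.6900 13.9207] v=[2.3351 -4.6929 0.3577]
Max displacement = 2.2710

Answer: 2.2710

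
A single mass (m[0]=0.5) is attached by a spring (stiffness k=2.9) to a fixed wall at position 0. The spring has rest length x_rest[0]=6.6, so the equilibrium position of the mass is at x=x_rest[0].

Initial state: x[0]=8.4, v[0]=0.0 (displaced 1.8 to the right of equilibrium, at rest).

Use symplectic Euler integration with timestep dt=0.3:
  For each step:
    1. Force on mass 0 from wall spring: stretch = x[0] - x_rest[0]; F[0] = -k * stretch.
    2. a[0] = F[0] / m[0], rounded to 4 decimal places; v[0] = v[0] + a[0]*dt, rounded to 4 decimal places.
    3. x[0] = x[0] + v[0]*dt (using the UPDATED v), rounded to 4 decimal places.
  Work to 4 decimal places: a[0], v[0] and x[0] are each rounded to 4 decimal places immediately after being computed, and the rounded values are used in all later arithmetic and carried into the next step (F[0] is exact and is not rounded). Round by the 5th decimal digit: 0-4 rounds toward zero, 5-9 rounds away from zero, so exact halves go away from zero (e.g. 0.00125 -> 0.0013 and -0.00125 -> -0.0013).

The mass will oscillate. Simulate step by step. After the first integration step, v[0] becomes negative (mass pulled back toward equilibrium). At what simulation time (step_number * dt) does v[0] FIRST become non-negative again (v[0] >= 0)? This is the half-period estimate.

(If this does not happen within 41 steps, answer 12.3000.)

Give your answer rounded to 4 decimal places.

Step 0: x=[8.4000] v=[0.0000]
Step 1: x=[7.4604] v=[-3.1320]
Step 2: x=[6.0717] v=[-4.6291]
Step 3: x=[4.9587] v=[-3.7099]
Step 4: x=[4.7025] v=[-0.8541]
Step 5: x=[5.4368] v=[2.4476]
First v>=0 after going negative at step 5, time=1.5000

Answer: 1.5000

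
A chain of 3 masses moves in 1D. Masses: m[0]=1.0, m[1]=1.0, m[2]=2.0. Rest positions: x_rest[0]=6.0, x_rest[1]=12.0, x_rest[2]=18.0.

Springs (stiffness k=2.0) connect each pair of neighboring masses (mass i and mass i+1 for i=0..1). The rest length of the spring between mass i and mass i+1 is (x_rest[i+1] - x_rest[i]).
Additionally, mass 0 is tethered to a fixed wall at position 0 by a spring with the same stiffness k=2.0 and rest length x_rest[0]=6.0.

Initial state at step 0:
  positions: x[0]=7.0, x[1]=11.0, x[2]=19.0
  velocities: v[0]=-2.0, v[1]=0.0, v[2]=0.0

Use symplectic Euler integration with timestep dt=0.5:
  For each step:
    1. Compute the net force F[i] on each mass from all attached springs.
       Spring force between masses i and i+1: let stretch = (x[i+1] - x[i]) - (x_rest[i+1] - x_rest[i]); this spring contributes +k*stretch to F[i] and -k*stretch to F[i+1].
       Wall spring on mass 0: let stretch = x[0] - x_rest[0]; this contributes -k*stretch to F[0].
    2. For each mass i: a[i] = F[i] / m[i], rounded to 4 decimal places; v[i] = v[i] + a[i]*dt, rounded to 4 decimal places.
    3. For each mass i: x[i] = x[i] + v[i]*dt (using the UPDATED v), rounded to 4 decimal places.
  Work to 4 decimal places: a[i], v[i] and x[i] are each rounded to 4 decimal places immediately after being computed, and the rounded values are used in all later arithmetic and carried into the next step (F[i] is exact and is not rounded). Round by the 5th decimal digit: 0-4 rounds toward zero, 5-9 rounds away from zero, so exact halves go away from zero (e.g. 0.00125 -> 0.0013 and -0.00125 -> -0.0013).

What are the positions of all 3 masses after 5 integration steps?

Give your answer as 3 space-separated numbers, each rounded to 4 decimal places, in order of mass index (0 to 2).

Step 0: x=[7.0000 11.0000 19.0000] v=[-2.0000 0.0000 0.0000]
Step 1: x=[4.5000 13.0000 18.5000] v=[-5.0000 4.0000 -1.0000]
Step 2: x=[4.0000 13.5000 18.1250] v=[-1.0000 1.0000 -0.7500]
Step 3: x=[6.2500 11.5625 18.0938] v=[4.5000 -3.8750 -0.0625]
Step 4: x=[8.0313 10.2344 17.9297] v=[3.5625 -2.6562 -0.3282]
Step 5: x=[6.8985 11.6524 17.3418] v=[-2.2657 2.8360 -1.1759]

Answer: 6.8985 11.6524 17.3418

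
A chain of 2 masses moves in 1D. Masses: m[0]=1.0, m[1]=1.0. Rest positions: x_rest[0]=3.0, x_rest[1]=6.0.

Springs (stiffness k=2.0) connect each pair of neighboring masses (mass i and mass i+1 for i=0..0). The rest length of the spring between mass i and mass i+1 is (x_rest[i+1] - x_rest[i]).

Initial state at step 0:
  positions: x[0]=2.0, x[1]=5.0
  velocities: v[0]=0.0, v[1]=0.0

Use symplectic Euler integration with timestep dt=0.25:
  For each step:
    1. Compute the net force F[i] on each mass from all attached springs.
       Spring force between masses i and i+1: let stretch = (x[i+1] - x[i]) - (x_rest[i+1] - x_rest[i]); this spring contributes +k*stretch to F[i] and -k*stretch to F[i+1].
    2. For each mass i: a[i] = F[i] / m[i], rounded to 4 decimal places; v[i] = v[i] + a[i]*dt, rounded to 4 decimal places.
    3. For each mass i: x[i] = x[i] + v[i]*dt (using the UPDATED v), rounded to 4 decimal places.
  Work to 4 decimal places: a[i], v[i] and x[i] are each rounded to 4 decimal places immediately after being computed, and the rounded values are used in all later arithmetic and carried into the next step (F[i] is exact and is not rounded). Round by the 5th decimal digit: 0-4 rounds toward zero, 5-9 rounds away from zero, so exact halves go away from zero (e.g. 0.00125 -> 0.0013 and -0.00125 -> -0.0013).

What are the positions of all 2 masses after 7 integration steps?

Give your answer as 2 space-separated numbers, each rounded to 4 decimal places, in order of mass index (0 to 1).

Step 0: x=[2.0000 5.0000] v=[0.0000 0.0000]
Step 1: x=[2.0000 5.0000] v=[0.0000 0.0000]
Step 2: x=[2.0000 5.0000] v=[0.0000 0.0000]
Step 3: x=[2.0000 5.0000] v=[0.0000 0.0000]
Step 4: x=[2.0000 5.0000] v=[0.0000 0.0000]
Step 5: x=[2.0000 5.0000] v=[0.0000 0.0000]
Step 6: x=[2.0000 5.0000] v=[0.0000 0.0000]
Step 7: x=[2.0000 5.0000] v=[0.0000 0.0000]

Answer: 2.0000 5.0000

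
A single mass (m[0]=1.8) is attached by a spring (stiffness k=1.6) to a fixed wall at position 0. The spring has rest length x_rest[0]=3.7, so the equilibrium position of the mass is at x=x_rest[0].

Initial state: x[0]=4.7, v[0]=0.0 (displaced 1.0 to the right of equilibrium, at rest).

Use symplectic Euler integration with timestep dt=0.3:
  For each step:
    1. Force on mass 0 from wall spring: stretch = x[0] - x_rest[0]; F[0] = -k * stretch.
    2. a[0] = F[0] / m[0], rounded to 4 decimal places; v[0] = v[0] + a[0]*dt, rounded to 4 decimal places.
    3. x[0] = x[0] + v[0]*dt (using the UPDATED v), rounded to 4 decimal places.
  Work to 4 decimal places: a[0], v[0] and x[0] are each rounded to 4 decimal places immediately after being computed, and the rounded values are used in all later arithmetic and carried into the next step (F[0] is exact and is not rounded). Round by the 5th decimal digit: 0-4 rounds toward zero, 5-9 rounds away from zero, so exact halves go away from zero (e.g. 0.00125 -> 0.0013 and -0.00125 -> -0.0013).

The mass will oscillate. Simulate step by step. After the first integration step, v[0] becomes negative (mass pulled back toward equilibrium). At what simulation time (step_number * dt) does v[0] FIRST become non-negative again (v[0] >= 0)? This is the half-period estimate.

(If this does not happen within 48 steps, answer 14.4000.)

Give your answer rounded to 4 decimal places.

Step 0: x=[4.7000] v=[0.0000]
Step 1: x=[4.6200] v=[-0.2667]
Step 2: x=[4.4664] v=[-0.5120]
Step 3: x=[4.2515] v=[-0.7164]
Step 4: x=[3.9925] v=[-0.8635]
Step 5: x=[3.7101] v=[-0.9415]
Step 6: x=[3.4268] v=[-0.9442]
Step 7: x=[3.1654] v=[-0.8714]
Step 8: x=[2.9468] v=[-0.7288]
Step 9: x=[2.7884] v=[-0.5280]
Step 10: x=[2.7029] v=[-0.2849]
Step 11: x=[2.6972] v=[-0.0190]
Step 12: x=[2.7717] v=[0.2484]
First v>=0 after going negative at step 12, time=3.6000

Answer: 3.6000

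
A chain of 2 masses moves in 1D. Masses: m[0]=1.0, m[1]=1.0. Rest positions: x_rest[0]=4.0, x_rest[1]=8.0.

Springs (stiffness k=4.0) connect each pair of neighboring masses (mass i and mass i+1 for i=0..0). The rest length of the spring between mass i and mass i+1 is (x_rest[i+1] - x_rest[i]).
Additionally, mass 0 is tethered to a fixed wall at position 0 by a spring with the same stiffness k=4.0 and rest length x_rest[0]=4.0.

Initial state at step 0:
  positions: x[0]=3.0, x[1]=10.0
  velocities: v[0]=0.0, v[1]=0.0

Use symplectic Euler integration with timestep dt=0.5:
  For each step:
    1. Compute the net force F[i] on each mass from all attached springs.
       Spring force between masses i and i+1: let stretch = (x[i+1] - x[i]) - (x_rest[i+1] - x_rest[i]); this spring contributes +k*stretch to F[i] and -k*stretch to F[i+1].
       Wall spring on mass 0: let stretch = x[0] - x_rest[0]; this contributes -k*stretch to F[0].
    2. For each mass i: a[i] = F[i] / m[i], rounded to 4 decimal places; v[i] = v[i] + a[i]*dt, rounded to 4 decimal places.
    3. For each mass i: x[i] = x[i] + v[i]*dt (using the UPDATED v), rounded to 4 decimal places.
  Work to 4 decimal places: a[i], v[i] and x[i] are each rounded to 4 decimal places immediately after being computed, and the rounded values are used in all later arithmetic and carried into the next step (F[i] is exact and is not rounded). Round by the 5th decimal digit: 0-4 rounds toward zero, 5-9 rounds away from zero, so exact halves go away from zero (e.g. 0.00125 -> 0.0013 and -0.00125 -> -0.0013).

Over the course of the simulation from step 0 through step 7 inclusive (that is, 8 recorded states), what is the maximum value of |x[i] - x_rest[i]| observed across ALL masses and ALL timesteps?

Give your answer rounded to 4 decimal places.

Step 0: x=[3.0000 10.0000] v=[0.0000 0.0000]
Step 1: x=[7.0000 7.0000] v=[8.0000 -6.0000]
Step 2: x=[4.0000 8.0000] v=[-6.0000 2.0000]
Step 3: x=[1.0000 9.0000] v=[-6.0000 2.0000]
Step 4: x=[5.0000 6.0000] v=[8.0000 -6.0000]
Step 5: x=[5.0000 6.0000] v=[0.0000 0.0000]
Step 6: x=[1.0000 9.0000] v=[-8.0000 6.0000]
Step 7: x=[4.0000 8.0000] v=[6.0000 -2.0000]
Max displacement = 3.0000

Answer: 3.0000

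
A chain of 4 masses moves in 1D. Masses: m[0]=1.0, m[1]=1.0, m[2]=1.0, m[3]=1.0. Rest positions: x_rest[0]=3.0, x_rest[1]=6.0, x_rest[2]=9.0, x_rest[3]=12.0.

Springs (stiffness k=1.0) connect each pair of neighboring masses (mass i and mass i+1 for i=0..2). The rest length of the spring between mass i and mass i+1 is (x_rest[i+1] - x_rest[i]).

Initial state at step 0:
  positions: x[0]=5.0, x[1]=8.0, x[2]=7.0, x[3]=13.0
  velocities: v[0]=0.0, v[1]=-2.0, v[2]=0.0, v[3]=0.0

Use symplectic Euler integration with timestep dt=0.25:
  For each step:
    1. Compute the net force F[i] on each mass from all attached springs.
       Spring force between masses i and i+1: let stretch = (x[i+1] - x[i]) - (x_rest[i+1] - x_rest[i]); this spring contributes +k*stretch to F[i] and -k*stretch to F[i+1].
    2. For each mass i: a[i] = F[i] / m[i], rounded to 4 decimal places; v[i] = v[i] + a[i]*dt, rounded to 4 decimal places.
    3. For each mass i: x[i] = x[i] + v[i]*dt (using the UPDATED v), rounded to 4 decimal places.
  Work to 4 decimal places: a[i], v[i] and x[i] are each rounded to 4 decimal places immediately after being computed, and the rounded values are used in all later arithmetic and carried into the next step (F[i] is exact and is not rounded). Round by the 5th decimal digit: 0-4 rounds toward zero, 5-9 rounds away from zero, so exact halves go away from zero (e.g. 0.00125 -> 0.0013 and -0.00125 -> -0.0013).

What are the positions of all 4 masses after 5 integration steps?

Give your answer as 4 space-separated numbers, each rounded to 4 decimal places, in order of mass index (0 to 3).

Step 0: x=[5.0000 8.0000 7.0000 13.0000] v=[0.0000 -2.0000 0.0000 0.0000]
Step 1: x=[5.0000 7.2500 7.4375 12.8125] v=[0.0000 -3.0000 1.7500 -0.7500]
Step 2: x=[4.9531 6.3711 8.1992 12.4766] v=[-0.1875 -3.5156 3.0469 -1.3438]
Step 3: x=[4.8074 5.5178 9.1140 12.0608] v=[-0.5830 -3.4131 3.6592 -1.6632]
Step 4: x=[4.5186 4.8449 9.9882 11.6483] v=[-1.1554 -2.6917 3.4969 -1.6499]
Step 5: x=[4.0627 4.4730 10.6447 11.3196] v=[-1.8238 -1.4875 2.6261 -1.3149]

Answer: 4.0627 4.4730 10.6447 11.3196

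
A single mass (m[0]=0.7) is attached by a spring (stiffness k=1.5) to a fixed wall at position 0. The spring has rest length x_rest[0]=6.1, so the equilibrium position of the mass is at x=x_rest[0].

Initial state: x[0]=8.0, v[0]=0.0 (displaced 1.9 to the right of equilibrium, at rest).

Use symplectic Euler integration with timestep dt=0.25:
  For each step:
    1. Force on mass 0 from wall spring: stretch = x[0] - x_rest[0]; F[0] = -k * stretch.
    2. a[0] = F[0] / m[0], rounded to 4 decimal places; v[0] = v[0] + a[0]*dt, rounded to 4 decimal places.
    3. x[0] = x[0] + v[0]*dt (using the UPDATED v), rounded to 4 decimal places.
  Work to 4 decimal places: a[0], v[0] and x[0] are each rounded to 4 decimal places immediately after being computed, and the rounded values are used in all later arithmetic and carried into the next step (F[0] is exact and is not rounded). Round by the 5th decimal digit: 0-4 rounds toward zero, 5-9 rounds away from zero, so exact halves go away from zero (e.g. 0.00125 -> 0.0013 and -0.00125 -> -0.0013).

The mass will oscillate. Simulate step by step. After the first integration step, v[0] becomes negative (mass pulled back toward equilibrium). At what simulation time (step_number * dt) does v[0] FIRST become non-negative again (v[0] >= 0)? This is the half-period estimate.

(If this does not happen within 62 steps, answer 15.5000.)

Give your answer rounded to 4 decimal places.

Answer: 2.2500

Derivation:
Step 0: x=[8.0000] v=[0.0000]
Step 1: x=[7.7455] v=[-1.0179]
Step 2: x=[7.2707] v=[-1.8994]
Step 3: x=[6.6391] v=[-2.5266]
Step 4: x=[5.9353] v=[-2.8154]
Step 5: x=[5.2535] v=[-2.7272]
Step 6: x=[4.6851] v=[-2.2737]
Step 7: x=[4.3062] v=[-1.5157]
Step 8: x=[4.1675] v=[-0.5547]
Step 9: x=[4.2877] v=[0.4806]
First v>=0 after going negative at step 9, time=2.2500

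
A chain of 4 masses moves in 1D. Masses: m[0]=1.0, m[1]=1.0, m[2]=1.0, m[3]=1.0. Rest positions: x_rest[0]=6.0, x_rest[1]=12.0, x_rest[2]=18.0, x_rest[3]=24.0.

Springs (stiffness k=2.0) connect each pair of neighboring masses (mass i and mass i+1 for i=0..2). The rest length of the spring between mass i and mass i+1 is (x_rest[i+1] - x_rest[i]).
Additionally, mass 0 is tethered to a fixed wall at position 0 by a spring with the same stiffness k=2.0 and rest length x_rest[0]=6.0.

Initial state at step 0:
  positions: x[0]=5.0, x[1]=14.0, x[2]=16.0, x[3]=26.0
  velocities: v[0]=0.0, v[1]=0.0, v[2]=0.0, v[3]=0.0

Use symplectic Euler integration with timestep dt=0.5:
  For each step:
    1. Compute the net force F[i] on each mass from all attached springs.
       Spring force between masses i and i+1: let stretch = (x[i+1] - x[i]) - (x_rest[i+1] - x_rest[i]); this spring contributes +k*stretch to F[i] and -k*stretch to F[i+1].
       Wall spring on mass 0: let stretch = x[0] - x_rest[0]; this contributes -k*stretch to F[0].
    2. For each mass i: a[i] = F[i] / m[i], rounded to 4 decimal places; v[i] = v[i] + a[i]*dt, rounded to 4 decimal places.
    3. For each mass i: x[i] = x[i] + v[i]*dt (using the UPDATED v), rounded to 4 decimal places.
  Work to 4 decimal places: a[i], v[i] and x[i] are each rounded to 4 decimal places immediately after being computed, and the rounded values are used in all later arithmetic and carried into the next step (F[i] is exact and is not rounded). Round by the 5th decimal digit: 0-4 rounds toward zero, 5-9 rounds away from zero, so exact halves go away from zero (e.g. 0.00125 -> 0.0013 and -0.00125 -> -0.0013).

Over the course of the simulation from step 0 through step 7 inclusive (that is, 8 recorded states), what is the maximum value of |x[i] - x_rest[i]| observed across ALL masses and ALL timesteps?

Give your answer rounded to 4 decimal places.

Answer: 3.2500

Derivation:
Step 0: x=[5.0000 14.0000 16.0000 26.0000] v=[0.0000 0.0000 0.0000 0.0000]
Step 1: x=[7.0000 10.5000 20.0000 24.0000] v=[4.0000 -7.0000 8.0000 -4.0000]
Step 2: x=[7.2500 10.0000 21.2500 23.0000] v=[0.5000 -1.0000 2.5000 -2.0000]
Step 3: x=[5.2500 13.7500 17.7500 24.1250] v=[-4.0000 7.5000 -7.0000 2.2500]
Step 4: x=[4.8750 15.2500 15.4375 25.0625] v=[-0.7500 3.0000 -4.6250 1.8750]
Step 5: x=[7.2500 11.6563 17.8438 24.1875] v=[4.7500 -7.1875 4.8125 -1.7500]
Step 6: x=[8.2032 8.9532 20.3282 23.1407] v=[1.9063 -5.4063 4.9687 -2.0937]
Step 7: x=[5.4298 11.5626 18.5313 23.6876] v=[-5.5469 5.2187 -3.5938 1.0938]
Max displacement = 3.2500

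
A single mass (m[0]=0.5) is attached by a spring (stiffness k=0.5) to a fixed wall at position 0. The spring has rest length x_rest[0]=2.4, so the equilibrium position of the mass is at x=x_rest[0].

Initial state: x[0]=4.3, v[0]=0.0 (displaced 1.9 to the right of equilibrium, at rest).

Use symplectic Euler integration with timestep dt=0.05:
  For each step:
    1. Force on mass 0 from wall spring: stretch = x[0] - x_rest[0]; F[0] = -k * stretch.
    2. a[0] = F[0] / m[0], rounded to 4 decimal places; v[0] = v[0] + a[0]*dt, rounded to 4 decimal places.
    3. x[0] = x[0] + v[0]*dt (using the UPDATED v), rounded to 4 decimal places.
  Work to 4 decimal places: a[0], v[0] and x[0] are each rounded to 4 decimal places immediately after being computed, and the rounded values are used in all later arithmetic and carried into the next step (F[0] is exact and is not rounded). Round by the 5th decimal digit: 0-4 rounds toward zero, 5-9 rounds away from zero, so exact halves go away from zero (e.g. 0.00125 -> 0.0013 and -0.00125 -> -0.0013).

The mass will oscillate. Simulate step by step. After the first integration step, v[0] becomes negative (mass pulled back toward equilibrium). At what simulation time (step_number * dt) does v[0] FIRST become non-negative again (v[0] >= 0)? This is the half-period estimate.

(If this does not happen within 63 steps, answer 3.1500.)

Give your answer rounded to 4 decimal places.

Step 0: x=[4.3000] v=[0.0000]
Step 1: x=[4.2953] v=[-0.0950]
Step 2: x=[4.2858] v=[-0.1898]
Step 3: x=[4.2716] v=[-0.2841]
Step 4: x=[4.2527] v=[-0.3777]
Step 5: x=[4.2292] v=[-0.4703]
Step 6: x=[4.2011] v=[-0.5618]
Step 7: x=[4.1685] v=[-0.6519]
Step 8: x=[4.1315] v=[-0.7403]
Step 9: x=[4.0902] v=[-0.8269]
Step 10: x=[4.0446] v=[-0.9114]
Step 11: x=[3.9949] v=[-0.9936]
Step 12: x=[3.9412] v=[-1.0733]
Step 13: x=[3.8837] v=[-1.1504]
Step 14: x=[3.8225] v=[-1.2246]
Step 15: x=[3.7577] v=[-1.2957]
Step 16: x=[3.6895] v=[-1.3636]
Step 17: x=[3.6181] v=[-1.4281]
Step 18: x=[3.5437] v=[-1.4890]
Step 19: x=[3.4664] v=[-1.5462]
Step 20: x=[3.3864] v=[-1.5995]
Step 21: x=[3.3040] v=[-1.6488]
Step 22: x=[3.2193] v=[-1.6940]
Step 23: x=[3.1326] v=[-1.7350]
Step 24: x=[3.0440] v=[-1.7716]
Step 25: x=[2.9538] v=[-1.8038]
Step 26: x=[2.8622] v=[-1.8315]
Step 27: x=[2.7695] v=[-1.8546]
Step 28: x=[2.6758] v=[-1.8731]
Step 29: x=[2.5815] v=[-1.8869]
Step 30: x=[2.4867] v=[-1.8960]
Step 31: x=[2.3917] v=[-1.9003]
Step 32: x=[2.2967] v=[-1.8999]
Step 33: x=[2.2020] v=[-1.8947]
Step 34: x=[2.1078] v=[-1.8848]
Step 35: x=[2.0143] v=[-1.8702]
Step 36: x=[1.9218] v=[-1.8509]
Step 37: x=[1.8305] v=[-1.8270]
Step 38: x=[1.7406] v=[-1.7985]
Step 39: x=[1.6523] v=[-1.7655]
Step 40: x=[1.5659] v=[-1.7281]
Step 41: x=[1.4816] v=[-1.6864]
Step 42: x=[1.3996] v=[-1.6405]
Step 43: x=[1.3201] v=[-1.5905]
Step 44: x=[1.2433] v=[-1.5365]
Step 45: x=[1.1694] v=[-1.4787]
Step 46: x=[1.0985] v=[-1.4172]
Step 47: x=[1.0309] v=[-1.3521]
Step 48: x=[0.9667] v=[-1.2836]
Step 49: x=[0.9061] v=[-1.2119]
Step 50: x=[0.8492] v=[-1.1372]
Step 51: x=[0.7962] v=[-1.0597]
Step 52: x=[0.7472] v=[-0.9795]
Step 53: x=[0.7024] v=[-0.8969]
Step 54: x=[0.6618] v=[-0.8120]
Step 55: x=[0.6255] v=[-0.7251]
Step 56: x=[0.5937] v=[-0.6364]
Step 57: x=[0.5664] v=[-0.5461]
Step 58: x=[0.5437] v=[-0.4544]
Step 59: x=[0.5256] v=[-0.3616]
Step 60: x=[0.5122] v=[-0.2679]
Step 61: x=[0.5035] v=[-0.1735]
Step 62: x=[0.4996] v=[-0.0787]
Step 63: x=[0.5004] v=[0.0163]
First v>=0 after going negative at step 63, time=3.1500

Answer: 3.1500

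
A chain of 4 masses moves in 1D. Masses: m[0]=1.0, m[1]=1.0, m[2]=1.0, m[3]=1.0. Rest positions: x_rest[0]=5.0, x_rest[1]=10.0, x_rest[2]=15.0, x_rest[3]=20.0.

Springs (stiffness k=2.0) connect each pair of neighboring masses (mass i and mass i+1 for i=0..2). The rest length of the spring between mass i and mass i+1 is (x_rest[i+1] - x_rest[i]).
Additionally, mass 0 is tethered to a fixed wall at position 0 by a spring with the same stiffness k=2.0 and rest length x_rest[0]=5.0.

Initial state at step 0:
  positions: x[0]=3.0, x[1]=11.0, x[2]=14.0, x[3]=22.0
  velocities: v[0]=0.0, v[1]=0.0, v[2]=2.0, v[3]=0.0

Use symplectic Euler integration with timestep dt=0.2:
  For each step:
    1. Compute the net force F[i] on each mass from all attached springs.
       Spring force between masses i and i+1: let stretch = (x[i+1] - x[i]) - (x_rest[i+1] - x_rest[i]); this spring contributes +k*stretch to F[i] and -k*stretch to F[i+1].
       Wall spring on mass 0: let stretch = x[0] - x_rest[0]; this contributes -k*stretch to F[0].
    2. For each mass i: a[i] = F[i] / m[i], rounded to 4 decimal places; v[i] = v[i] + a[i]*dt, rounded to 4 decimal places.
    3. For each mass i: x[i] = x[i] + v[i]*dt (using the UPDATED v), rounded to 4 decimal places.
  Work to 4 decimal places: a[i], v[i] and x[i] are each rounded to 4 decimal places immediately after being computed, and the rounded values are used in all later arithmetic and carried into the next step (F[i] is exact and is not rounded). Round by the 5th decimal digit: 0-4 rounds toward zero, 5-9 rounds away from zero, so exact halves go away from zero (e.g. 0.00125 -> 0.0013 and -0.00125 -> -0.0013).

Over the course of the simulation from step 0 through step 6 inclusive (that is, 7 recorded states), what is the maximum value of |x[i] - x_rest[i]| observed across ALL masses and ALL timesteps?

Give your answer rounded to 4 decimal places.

Answer: 2.8169

Derivation:
Step 0: x=[3.0000 11.0000 14.0000 22.0000] v=[0.0000 0.0000 2.0000 0.0000]
Step 1: x=[3.4000 10.6000 14.8000 21.7600] v=[2.0000 -2.0000 4.0000 -1.2000]
Step 2: x=[4.1040 9.9600 15.8208 21.3632] v=[3.5200 -3.2000 5.1040 -1.9840]
Step 3: x=[4.9482 9.3204 16.8161 20.9230] v=[4.2208 -3.1981 4.9766 -2.2010]
Step 4: x=[5.7463 8.9307 17.5403 20.5542] v=[3.9904 -1.9487 3.6211 -1.8438]
Step 5: x=[6.3394 8.9750 17.8169 20.3443] v=[2.9656 0.2214 1.3828 -1.0494]
Step 6: x=[6.6362 9.5158 17.5883 20.3322] v=[1.4841 2.7039 -1.1430 -0.0604]
Max displacement = 2.8169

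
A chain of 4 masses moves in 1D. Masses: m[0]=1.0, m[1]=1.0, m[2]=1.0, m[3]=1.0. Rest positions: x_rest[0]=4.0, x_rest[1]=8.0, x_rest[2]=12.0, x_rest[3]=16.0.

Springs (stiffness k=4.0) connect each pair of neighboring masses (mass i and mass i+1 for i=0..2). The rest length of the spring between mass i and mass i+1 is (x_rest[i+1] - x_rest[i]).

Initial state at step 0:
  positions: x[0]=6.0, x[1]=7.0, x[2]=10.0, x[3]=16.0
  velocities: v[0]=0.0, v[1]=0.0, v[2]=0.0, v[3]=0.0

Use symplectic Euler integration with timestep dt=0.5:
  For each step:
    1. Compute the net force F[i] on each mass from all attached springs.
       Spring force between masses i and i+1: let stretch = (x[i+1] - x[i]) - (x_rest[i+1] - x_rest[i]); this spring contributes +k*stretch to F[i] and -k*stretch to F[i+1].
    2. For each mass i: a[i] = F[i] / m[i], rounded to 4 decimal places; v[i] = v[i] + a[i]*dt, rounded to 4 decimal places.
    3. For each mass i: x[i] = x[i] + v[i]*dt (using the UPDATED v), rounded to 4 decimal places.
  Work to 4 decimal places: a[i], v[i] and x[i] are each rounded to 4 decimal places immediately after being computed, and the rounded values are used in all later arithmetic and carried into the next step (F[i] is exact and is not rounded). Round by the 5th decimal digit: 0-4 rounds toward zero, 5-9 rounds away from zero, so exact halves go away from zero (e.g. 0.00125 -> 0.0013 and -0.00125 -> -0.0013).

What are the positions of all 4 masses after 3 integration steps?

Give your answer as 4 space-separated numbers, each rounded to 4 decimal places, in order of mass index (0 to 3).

Answer: 4.0000 6.0000 11.0000 18.0000

Derivation:
Step 0: x=[6.0000 7.0000 10.0000 16.0000] v=[0.0000 0.0000 0.0000 0.0000]
Step 1: x=[3.0000 9.0000 13.0000 14.0000] v=[-6.0000 4.0000 6.0000 -4.0000]
Step 2: x=[2.0000 9.0000 13.0000 15.0000] v=[-2.0000 0.0000 0.0000 2.0000]
Step 3: x=[4.0000 6.0000 11.0000 18.0000] v=[4.0000 -6.0000 -4.0000 6.0000]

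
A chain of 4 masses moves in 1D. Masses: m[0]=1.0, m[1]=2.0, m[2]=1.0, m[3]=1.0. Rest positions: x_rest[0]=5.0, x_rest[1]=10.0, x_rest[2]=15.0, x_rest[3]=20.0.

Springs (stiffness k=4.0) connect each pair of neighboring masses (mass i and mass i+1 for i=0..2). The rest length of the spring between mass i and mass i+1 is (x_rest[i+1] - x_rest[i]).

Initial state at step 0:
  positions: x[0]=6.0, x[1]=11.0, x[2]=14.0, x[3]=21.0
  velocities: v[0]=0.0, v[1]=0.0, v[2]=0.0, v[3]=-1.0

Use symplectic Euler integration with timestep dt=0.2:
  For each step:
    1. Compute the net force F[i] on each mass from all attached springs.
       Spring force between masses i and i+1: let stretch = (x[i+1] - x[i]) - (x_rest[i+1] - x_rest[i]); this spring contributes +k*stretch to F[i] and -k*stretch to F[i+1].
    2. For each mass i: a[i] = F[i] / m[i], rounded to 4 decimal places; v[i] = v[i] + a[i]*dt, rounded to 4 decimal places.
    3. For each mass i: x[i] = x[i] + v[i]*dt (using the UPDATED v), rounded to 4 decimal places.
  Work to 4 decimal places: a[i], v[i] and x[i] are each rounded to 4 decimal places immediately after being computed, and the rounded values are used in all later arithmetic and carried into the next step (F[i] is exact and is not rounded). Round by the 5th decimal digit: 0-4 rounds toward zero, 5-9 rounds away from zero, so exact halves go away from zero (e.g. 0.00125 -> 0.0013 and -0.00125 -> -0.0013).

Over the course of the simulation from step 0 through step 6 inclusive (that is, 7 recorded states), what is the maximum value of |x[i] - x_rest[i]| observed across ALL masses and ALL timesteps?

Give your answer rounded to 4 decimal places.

Step 0: x=[6.0000 11.0000 14.0000 21.0000] v=[0.0000 0.0000 0.0000 -1.0000]
Step 1: x=[6.0000 10.8400 14.6400 20.4800] v=[0.0000 -0.8000 3.2000 -2.6000]
Step 2: x=[5.9744 10.5968 15.6064 19.8256] v=[-0.1280 -1.2160 4.8320 -3.2720]
Step 3: x=[5.8884 10.3846 16.4463 19.2961] v=[-0.4301 -1.0611 4.1997 -2.6474]
Step 4: x=[5.7218 10.2976 16.7723 19.1107] v=[-0.8331 -0.4349 1.6302 -0.9272]
Step 5: x=[5.4873 10.3625 16.4365 19.3511] v=[-1.1725 0.3247 -1.6788 1.2021]
Step 6: x=[5.2328 10.5233 15.5952 19.9252] v=[-1.2723 0.8042 -4.2063 2.8704]
Max displacement = 1.7723

Answer: 1.7723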